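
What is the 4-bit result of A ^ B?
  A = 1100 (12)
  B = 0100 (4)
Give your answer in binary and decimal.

Apply ^ to each column (1 where bits differ):
  1100
^ 0100
------
  1000

Answer: 1000 (8)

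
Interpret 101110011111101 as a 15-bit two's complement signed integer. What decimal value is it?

MSB is 1, so the value is negative. Find the magnitude:
1. Invert bits:  010001100000010
2. Add 1:        010001100000011  = 8963
3. Apply sign:   -8963

Answer: -8963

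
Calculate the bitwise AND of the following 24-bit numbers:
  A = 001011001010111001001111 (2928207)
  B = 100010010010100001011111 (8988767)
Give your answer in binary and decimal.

Apply & to each column (1 only where both bits are 1):
  001011001010111001001111
& 100010010010100001011111
--------------------------
  000010000010100001001111

Answer: 000010000010100001001111 (534607)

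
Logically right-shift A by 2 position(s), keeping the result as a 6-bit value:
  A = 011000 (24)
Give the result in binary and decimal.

Logical shift right by 2: drop the bottom 2 bit(s), prepend 2 zero(s) on the left.
  011000  ->  keep [0110], discard [00], prepend 00
= 000110

Answer: 000110 (6)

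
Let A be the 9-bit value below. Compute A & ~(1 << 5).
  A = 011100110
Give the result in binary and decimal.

Mask = ~(1 << 5) = 111011111
Bit 5 of A is 1, so AND-ing with the mask clears it to 0.
  011100110
& 111011111
-----------
  011000110

Answer: 011000110 (198)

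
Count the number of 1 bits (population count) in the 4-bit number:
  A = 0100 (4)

0100
1-bits at positions (from bit 0 = LSB): 2
Count = 1

Answer: 1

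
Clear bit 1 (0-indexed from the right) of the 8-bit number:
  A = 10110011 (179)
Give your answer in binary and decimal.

Mask = ~(1 << 1) = 11111101
Bit 1 of A is 1, so AND-ing with the mask clears it to 0.
  10110011
& 11111101
----------
  10110001

Answer: 10110001 (177)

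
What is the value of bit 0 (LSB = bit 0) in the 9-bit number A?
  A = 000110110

Bit 0 is the 1st from the right.
  000110110
          ^
That bit is 0.

Answer: 0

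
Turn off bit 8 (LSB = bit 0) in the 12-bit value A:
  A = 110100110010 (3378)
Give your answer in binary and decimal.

Mask = ~(1 << 8) = 111011111111
Bit 8 of A is 1, so AND-ing with the mask clears it to 0.
  110100110010
& 111011111111
--------------
  110000110010

Answer: 110000110010 (3122)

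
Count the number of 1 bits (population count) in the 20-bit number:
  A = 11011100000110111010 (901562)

11011100000110111010
1-bits at positions (from bit 0 = LSB): 1, 3, 4, 5, 7, 8, 14, 15, 16, 18, 19
Count = 11

Answer: 11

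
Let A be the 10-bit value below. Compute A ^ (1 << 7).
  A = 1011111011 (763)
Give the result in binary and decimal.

Mask = 1 << 7 = 0010000000
Bit 7 of A is 1; XOR with the mask flips it to 0.
  1011111011
^ 0010000000
------------
  1001111011

Answer: 1001111011 (635)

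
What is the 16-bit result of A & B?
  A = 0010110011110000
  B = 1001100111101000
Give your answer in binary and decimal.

Apply & to each column (1 only where both bits are 1):
  0010110011110000
& 1001100111101000
------------------
  0000100011100000

Answer: 0000100011100000 (2272)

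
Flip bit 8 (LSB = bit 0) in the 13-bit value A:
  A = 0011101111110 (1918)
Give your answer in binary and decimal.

Mask = 1 << 8 = 0000100000000
Bit 8 of A is 1; XOR with the mask flips it to 0.
  0011101111110
^ 0000100000000
---------------
  0011001111110

Answer: 0011001111110 (1662)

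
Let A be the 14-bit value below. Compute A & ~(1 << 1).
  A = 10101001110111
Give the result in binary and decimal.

Mask = ~(1 << 1) = 11111111111101
Bit 1 of A is 1, so AND-ing with the mask clears it to 0.
  10101001110111
& 11111111111101
----------------
  10101001110101

Answer: 10101001110101 (10869)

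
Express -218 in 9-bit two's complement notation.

1. Binary of +218:  011011010
2. Invert bits:     100100101
3. Add 1:           100100110

Answer: 100100110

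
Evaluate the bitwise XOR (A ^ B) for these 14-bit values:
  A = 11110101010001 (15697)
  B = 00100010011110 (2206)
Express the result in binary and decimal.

Apply ^ to each column (1 where bits differ):
  11110101010001
^ 00100010011110
----------------
  11010111001111

Answer: 11010111001111 (13775)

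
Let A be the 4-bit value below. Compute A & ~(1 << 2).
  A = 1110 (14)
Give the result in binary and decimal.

Mask = ~(1 << 2) = 1011
Bit 2 of A is 1, so AND-ing with the mask clears it to 0.
  1110
& 1011
------
  1010

Answer: 1010 (10)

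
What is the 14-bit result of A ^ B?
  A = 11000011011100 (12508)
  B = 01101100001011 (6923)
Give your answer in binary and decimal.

Apply ^ to each column (1 where bits differ):
  11000011011100
^ 01101100001011
----------------
  10101111010111

Answer: 10101111010111 (11223)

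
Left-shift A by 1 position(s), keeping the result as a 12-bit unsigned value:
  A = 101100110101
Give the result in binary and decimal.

Shift left by 1: drop the top 1 bit(s), append 1 zero(s) on the right.
  101100110101  ->  discard [1], keep [01100110101], append 0
= 011001101010

Answer: 011001101010 (1642)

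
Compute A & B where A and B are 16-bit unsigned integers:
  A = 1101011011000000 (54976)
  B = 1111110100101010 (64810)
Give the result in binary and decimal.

Apply & to each column (1 only where both bits are 1):
  1101011011000000
& 1111110100101010
------------------
  1101010000000000

Answer: 1101010000000000 (54272)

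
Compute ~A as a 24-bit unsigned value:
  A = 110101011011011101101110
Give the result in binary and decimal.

Flip each bit (0->1, 1->0):
  110101011011011101101110
  001010100100100010010001

Answer: 001010100100100010010001 (2771089)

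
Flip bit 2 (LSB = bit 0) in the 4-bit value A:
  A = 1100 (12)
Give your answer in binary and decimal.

Mask = 1 << 2 = 0100
Bit 2 of A is 1; XOR with the mask flips it to 0.
  1100
^ 0100
------
  1000

Answer: 1000 (8)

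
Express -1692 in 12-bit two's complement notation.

1. Binary of +1692:  011010011100
2. Invert bits:     100101100011
3. Add 1:           100101100100

Answer: 100101100100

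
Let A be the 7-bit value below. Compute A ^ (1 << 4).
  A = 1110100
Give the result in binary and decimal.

Mask = 1 << 4 = 0010000
Bit 4 of A is 1; XOR with the mask flips it to 0.
  1110100
^ 0010000
---------
  1100100

Answer: 1100100 (100)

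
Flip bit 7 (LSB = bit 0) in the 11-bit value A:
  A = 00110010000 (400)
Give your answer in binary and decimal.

Mask = 1 << 7 = 00010000000
Bit 7 of A is 1; XOR with the mask flips it to 0.
  00110010000
^ 00010000000
-------------
  00100010000

Answer: 00100010000 (272)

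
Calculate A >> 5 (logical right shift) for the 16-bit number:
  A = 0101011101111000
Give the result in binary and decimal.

Logical shift right by 5: drop the bottom 5 bit(s), prepend 5 zero(s) on the left.
  0101011101111000  ->  keep [01010111011], discard [11000], prepend 00000
= 0000001010111011

Answer: 0000001010111011 (699)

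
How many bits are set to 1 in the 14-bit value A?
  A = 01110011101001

01110011101001
1-bits at positions (from bit 0 = LSB): 0, 3, 5, 6, 7, 10, 11, 12
Count = 8

Answer: 8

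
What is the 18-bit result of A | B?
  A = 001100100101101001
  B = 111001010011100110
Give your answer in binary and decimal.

Apply | to each column (1 where either bit is 1):
  001100100101101001
| 111001010011100110
--------------------
  111101110111101111

Answer: 111101110111101111 (253423)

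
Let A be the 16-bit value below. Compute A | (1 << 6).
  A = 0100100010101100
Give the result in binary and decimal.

Mask = 1 << 6 = 0000000001000000
Bit 6 of A is 0, so OR-ing with the mask flips it to 1.
  0100100010101100
| 0000000001000000
------------------
  0100100011101100

Answer: 0100100011101100 (18668)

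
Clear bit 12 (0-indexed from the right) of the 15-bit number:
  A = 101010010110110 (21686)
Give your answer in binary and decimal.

Mask = ~(1 << 12) = 110111111111111
Bit 12 of A is 1, so AND-ing with the mask clears it to 0.
  101010010110110
& 110111111111111
-----------------
  100010010110110

Answer: 100010010110110 (17590)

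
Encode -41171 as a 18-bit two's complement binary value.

1. Binary of +41171:  001010000011010011
2. Invert bits:     110101111100101100
3. Add 1:           110101111100101101

Answer: 110101111100101101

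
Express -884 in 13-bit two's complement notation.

1. Binary of +884:  0001101110100
2. Invert bits:     1110010001011
3. Add 1:           1110010001100

Answer: 1110010001100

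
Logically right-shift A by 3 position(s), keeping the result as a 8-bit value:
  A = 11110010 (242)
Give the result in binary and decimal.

Logical shift right by 3: drop the bottom 3 bit(s), prepend 3 zero(s) on the left.
  11110010  ->  keep [11110], discard [010], prepend 000
= 00011110

Answer: 00011110 (30)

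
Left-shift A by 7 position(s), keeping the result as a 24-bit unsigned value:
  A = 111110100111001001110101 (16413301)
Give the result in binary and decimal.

Shift left by 7: drop the top 7 bit(s), append 7 zero(s) on the right.
  111110100111001001110101  ->  discard [1111101], keep [00111001001110101], append 0000000
= 001110010011101010000000

Answer: 001110010011101010000000 (3750528)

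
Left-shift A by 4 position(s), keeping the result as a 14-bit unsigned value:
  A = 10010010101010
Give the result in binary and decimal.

Shift left by 4: drop the top 4 bit(s), append 4 zero(s) on the right.
  10010010101010  ->  discard [1001], keep [0010101010], append 0000
= 00101010100000

Answer: 00101010100000 (2720)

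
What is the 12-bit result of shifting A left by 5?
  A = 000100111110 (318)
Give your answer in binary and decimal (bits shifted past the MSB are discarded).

Shift left by 5: drop the top 5 bit(s), append 5 zero(s) on the right.
  000100111110  ->  discard [00010], keep [0111110], append 00000
= 011111000000

Answer: 011111000000 (1984)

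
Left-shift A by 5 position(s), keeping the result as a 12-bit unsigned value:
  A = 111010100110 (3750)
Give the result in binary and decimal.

Shift left by 5: drop the top 5 bit(s), append 5 zero(s) on the right.
  111010100110  ->  discard [11101], keep [0100110], append 00000
= 010011000000

Answer: 010011000000 (1216)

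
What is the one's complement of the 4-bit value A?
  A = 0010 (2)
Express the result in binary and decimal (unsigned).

Flip each bit (0->1, 1->0):
  0010
  1101

Answer: 1101 (13)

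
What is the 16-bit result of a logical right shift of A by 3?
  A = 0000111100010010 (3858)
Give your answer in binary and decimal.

Logical shift right by 3: drop the bottom 3 bit(s), prepend 3 zero(s) on the left.
  0000111100010010  ->  keep [0000111100010], discard [010], prepend 000
= 0000000111100010

Answer: 0000000111100010 (482)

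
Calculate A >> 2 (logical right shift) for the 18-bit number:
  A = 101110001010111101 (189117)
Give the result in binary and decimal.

Logical shift right by 2: drop the bottom 2 bit(s), prepend 2 zero(s) on the left.
  101110001010111101  ->  keep [1011100010101111], discard [01], prepend 00
= 001011100010101111

Answer: 001011100010101111 (47279)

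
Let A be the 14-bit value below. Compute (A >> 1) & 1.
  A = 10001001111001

Bit 1 is the 2nd from the right.
  10001001111001
              ^
That bit is 0.

Answer: 0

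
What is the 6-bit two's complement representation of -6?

1. Binary of +6:  000110
2. Invert bits:     111001
3. Add 1:           111010

Answer: 111010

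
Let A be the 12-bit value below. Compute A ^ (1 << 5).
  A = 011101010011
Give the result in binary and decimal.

Mask = 1 << 5 = 000000100000
Bit 5 of A is 0; XOR with the mask flips it to 1.
  011101010011
^ 000000100000
--------------
  011101110011

Answer: 011101110011 (1907)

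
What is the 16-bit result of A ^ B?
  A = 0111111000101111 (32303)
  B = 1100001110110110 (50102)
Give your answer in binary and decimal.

Apply ^ to each column (1 where bits differ):
  0111111000101111
^ 1100001110110110
------------------
  1011110110011001

Answer: 1011110110011001 (48537)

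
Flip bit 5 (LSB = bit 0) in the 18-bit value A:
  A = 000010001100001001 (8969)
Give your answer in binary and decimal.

Mask = 1 << 5 = 000000000000100000
Bit 5 of A is 0; XOR with the mask flips it to 1.
  000010001100001001
^ 000000000000100000
--------------------
  000010001100101001

Answer: 000010001100101001 (9001)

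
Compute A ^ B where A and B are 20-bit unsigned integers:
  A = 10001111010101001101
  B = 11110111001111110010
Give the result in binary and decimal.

Apply ^ to each column (1 where bits differ):
  10001111010101001101
^ 11110111001111110010
----------------------
  01111000011010111111

Answer: 01111000011010111111 (493247)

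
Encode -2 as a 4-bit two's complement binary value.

1. Binary of +2:  0010
2. Invert bits:     1101
3. Add 1:           1110

Answer: 1110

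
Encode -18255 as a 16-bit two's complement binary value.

1. Binary of +18255:  0100011101001111
2. Invert bits:     1011100010110000
3. Add 1:           1011100010110001

Answer: 1011100010110001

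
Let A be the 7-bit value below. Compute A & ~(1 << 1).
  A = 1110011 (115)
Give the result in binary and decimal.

Mask = ~(1 << 1) = 1111101
Bit 1 of A is 1, so AND-ing with the mask clears it to 0.
  1110011
& 1111101
---------
  1110001

Answer: 1110001 (113)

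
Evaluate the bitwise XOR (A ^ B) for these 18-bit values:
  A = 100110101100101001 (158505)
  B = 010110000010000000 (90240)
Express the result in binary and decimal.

Apply ^ to each column (1 where bits differ):
  100110101100101001
^ 010110000010000000
--------------------
  110000101110101001

Answer: 110000101110101001 (199593)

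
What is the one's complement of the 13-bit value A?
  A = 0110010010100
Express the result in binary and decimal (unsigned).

Flip each bit (0->1, 1->0):
  0110010010100
  1001101101011

Answer: 1001101101011 (4971)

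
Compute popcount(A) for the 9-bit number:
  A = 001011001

001011001
1-bits at positions (from bit 0 = LSB): 0, 3, 4, 6
Count = 4

Answer: 4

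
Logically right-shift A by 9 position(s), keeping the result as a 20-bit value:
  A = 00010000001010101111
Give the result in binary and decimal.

Logical shift right by 9: drop the bottom 9 bit(s), prepend 9 zero(s) on the left.
  00010000001010101111  ->  keep [00010000001], discard [010101111], prepend 000000000
= 00000000000010000001

Answer: 00000000000010000001 (129)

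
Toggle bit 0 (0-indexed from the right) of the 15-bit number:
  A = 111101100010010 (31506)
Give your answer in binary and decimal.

Mask = 1 << 0 = 000000000000001
Bit 0 of A is 0; XOR with the mask flips it to 1.
  111101100010010
^ 000000000000001
-----------------
  111101100010011

Answer: 111101100010011 (31507)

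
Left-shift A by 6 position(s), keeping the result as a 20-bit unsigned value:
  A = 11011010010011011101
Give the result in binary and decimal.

Shift left by 6: drop the top 6 bit(s), append 6 zero(s) on the right.
  11011010010011011101  ->  discard [110110], keep [10010011011101], append 000000
= 10010011011101000000

Answer: 10010011011101000000 (603968)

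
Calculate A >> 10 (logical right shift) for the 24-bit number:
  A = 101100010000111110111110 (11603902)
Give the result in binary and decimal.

Logical shift right by 10: drop the bottom 10 bit(s), prepend 10 zero(s) on the left.
  101100010000111110111110  ->  keep [10110001000011], discard [1110111110], prepend 0000000000
= 000000000010110001000011

Answer: 000000000010110001000011 (11331)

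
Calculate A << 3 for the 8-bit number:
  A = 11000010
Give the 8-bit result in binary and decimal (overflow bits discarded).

Shift left by 3: drop the top 3 bit(s), append 3 zero(s) on the right.
  11000010  ->  discard [110], keep [00010], append 000
= 00010000

Answer: 00010000 (16)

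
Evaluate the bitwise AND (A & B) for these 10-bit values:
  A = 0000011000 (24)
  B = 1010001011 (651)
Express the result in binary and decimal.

Apply & to each column (1 only where both bits are 1):
  0000011000
& 1010001011
------------
  0000001000

Answer: 0000001000 (8)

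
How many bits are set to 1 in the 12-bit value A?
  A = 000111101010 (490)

000111101010
1-bits at positions (from bit 0 = LSB): 1, 3, 5, 6, 7, 8
Count = 6

Answer: 6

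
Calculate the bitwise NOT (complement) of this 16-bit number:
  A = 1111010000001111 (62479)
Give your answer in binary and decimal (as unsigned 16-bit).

Flip each bit (0->1, 1->0):
  1111010000001111
  0000101111110000

Answer: 0000101111110000 (3056)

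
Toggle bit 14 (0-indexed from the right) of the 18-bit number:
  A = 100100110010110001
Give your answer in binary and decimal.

Mask = 1 << 14 = 000100000000000000
Bit 14 of A is 1; XOR with the mask flips it to 0.
  100100110010110001
^ 000100000000000000
--------------------
  100000110010110001

Answer: 100000110010110001 (134321)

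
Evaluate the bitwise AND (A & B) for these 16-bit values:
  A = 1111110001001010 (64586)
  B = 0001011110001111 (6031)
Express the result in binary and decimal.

Apply & to each column (1 only where both bits are 1):
  1111110001001010
& 0001011110001111
------------------
  0001010000001010

Answer: 0001010000001010 (5130)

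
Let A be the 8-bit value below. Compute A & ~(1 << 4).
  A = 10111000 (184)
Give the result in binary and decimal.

Mask = ~(1 << 4) = 11101111
Bit 4 of A is 1, so AND-ing with the mask clears it to 0.
  10111000
& 11101111
----------
  10101000

Answer: 10101000 (168)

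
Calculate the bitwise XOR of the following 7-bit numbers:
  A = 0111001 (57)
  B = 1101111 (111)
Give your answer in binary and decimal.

Apply ^ to each column (1 where bits differ):
  0111001
^ 1101111
---------
  1010110

Answer: 1010110 (86)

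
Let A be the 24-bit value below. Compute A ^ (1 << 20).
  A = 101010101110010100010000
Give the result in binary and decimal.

Mask = 1 << 20 = 000100000000000000000000
Bit 20 of A is 0; XOR with the mask flips it to 1.
  101010101110010100010000
^ 000100000000000000000000
--------------------------
  101110101110010100010000

Answer: 101110101110010100010000 (12248336)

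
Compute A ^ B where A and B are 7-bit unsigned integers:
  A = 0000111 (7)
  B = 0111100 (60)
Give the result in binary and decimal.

Apply ^ to each column (1 where bits differ):
  0000111
^ 0111100
---------
  0111011

Answer: 0111011 (59)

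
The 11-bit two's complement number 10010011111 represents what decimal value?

MSB is 1, so the value is negative. Find the magnitude:
1. Invert bits:  01101100000
2. Add 1:        01101100001  = 865
3. Apply sign:   -865

Answer: -865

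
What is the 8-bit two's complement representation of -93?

1. Binary of +93:  01011101
2. Invert bits:     10100010
3. Add 1:           10100011

Answer: 10100011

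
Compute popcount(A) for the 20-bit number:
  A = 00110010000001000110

00110010000001000110
1-bits at positions (from bit 0 = LSB): 1, 2, 6, 13, 16, 17
Count = 6

Answer: 6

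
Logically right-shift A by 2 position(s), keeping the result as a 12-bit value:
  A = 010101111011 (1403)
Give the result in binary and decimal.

Logical shift right by 2: drop the bottom 2 bit(s), prepend 2 zero(s) on the left.
  010101111011  ->  keep [0101011110], discard [11], prepend 00
= 000101011110

Answer: 000101011110 (350)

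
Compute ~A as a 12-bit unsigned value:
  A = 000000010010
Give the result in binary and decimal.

Flip each bit (0->1, 1->0):
  000000010010
  111111101101

Answer: 111111101101 (4077)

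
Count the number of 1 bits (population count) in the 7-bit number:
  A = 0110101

0110101
1-bits at positions (from bit 0 = LSB): 0, 2, 4, 5
Count = 4

Answer: 4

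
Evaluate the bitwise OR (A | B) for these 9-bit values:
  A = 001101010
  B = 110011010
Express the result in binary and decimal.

Apply | to each column (1 where either bit is 1):
  001101010
| 110011010
-----------
  111111010

Answer: 111111010 (506)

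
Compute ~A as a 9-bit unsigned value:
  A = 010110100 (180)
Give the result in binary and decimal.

Flip each bit (0->1, 1->0):
  010110100
  101001011

Answer: 101001011 (331)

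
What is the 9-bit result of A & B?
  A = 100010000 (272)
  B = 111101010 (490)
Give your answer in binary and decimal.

Apply & to each column (1 only where both bits are 1):
  100010000
& 111101010
-----------
  100000000

Answer: 100000000 (256)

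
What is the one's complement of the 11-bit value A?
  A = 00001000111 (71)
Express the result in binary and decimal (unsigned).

Flip each bit (0->1, 1->0):
  00001000111
  11110111000

Answer: 11110111000 (1976)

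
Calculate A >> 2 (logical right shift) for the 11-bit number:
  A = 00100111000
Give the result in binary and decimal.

Logical shift right by 2: drop the bottom 2 bit(s), prepend 2 zero(s) on the left.
  00100111000  ->  keep [001001110], discard [00], prepend 00
= 00001001110

Answer: 00001001110 (78)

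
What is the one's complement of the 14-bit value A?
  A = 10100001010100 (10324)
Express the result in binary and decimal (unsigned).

Flip each bit (0->1, 1->0):
  10100001010100
  01011110101011

Answer: 01011110101011 (6059)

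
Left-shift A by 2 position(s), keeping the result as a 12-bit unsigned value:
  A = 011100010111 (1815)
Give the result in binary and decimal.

Shift left by 2: drop the top 2 bit(s), append 2 zero(s) on the right.
  011100010111  ->  discard [01], keep [1100010111], append 00
= 110001011100

Answer: 110001011100 (3164)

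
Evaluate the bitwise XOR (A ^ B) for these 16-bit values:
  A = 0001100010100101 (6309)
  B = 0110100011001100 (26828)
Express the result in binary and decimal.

Apply ^ to each column (1 where bits differ):
  0001100010100101
^ 0110100011001100
------------------
  0111000001101001

Answer: 0111000001101001 (28777)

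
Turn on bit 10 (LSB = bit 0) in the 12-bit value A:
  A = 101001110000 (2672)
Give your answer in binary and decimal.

Mask = 1 << 10 = 010000000000
Bit 10 of A is 0, so OR-ing with the mask flips it to 1.
  101001110000
| 010000000000
--------------
  111001110000

Answer: 111001110000 (3696)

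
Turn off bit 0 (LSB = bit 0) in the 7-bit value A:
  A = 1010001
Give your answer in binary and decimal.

Mask = ~(1 << 0) = 1111110
Bit 0 of A is 1, so AND-ing with the mask clears it to 0.
  1010001
& 1111110
---------
  1010000

Answer: 1010000 (80)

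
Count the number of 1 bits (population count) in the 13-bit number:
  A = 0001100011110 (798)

0001100011110
1-bits at positions (from bit 0 = LSB): 1, 2, 3, 4, 8, 9
Count = 6

Answer: 6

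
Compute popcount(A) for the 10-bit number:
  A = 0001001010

0001001010
1-bits at positions (from bit 0 = LSB): 1, 3, 6
Count = 3

Answer: 3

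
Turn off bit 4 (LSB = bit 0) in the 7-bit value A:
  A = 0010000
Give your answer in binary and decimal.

Mask = ~(1 << 4) = 1101111
Bit 4 of A is 1, so AND-ing with the mask clears it to 0.
  0010000
& 1101111
---------
  0000000

Answer: 0000000 (0)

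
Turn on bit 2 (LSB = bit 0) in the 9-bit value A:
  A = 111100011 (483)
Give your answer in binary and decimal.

Mask = 1 << 2 = 000000100
Bit 2 of A is 0, so OR-ing with the mask flips it to 1.
  111100011
| 000000100
-----------
  111100111

Answer: 111100111 (487)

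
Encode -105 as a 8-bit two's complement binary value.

1. Binary of +105:  01101001
2. Invert bits:     10010110
3. Add 1:           10010111

Answer: 10010111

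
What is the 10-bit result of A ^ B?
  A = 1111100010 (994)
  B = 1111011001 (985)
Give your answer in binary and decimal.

Apply ^ to each column (1 where bits differ):
  1111100010
^ 1111011001
------------
  0000111011

Answer: 0000111011 (59)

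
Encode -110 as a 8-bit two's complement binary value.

1. Binary of +110:  01101110
2. Invert bits:     10010001
3. Add 1:           10010010

Answer: 10010010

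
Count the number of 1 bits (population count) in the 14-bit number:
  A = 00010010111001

00010010111001
1-bits at positions (from bit 0 = LSB): 0, 3, 4, 5, 7, 10
Count = 6

Answer: 6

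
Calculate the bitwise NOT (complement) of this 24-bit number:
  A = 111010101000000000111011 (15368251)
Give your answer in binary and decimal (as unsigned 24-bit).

Flip each bit (0->1, 1->0):
  111010101000000000111011
  000101010111111111000100

Answer: 000101010111111111000100 (1408964)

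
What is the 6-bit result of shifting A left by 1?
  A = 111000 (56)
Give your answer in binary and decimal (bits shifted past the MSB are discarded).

Shift left by 1: drop the top 1 bit(s), append 1 zero(s) on the right.
  111000  ->  discard [1], keep [11000], append 0
= 110000

Answer: 110000 (48)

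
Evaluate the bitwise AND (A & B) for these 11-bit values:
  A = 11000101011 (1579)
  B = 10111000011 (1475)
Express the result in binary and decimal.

Apply & to each column (1 only where both bits are 1):
  11000101011
& 10111000011
-------------
  10000000011

Answer: 10000000011 (1027)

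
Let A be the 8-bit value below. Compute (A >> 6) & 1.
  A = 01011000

Bit 6 is the 7th from the right.
  01011000
   ^
That bit is 1.

Answer: 1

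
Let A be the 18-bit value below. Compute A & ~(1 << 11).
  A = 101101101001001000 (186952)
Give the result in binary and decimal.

Mask = ~(1 << 11) = 111111011111111111
Bit 11 of A is 1, so AND-ing with the mask clears it to 0.
  101101101001001000
& 111111011111111111
--------------------
  101101001001001000

Answer: 101101001001001000 (184904)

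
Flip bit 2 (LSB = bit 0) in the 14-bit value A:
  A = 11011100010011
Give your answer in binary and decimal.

Mask = 1 << 2 = 00000000000100
Bit 2 of A is 0; XOR with the mask flips it to 1.
  11011100010011
^ 00000000000100
----------------
  11011100010111

Answer: 11011100010111 (14103)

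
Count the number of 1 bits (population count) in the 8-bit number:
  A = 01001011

01001011
1-bits at positions (from bit 0 = LSB): 0, 1, 3, 6
Count = 4

Answer: 4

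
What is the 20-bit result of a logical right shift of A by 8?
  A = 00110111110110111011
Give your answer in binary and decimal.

Logical shift right by 8: drop the bottom 8 bit(s), prepend 8 zero(s) on the left.
  00110111110110111011  ->  keep [001101111101], discard [10111011], prepend 00000000
= 00000000001101111101

Answer: 00000000001101111101 (893)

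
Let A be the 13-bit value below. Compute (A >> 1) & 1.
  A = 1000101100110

Bit 1 is the 2nd from the right.
  1000101100110
             ^
That bit is 1.

Answer: 1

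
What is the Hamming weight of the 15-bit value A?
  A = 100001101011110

100001101011110
1-bits at positions (from bit 0 = LSB): 1, 2, 3, 4, 6, 8, 9, 14
Count = 8

Answer: 8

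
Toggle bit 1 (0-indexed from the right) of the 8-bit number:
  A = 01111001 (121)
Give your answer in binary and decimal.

Mask = 1 << 1 = 00000010
Bit 1 of A is 0; XOR with the mask flips it to 1.
  01111001
^ 00000010
----------
  01111011

Answer: 01111011 (123)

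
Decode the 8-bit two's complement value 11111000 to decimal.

MSB is 1, so the value is negative. Find the magnitude:
1. Invert bits:  00000111
2. Add 1:        00001000  = 8
3. Apply sign:   -8

Answer: -8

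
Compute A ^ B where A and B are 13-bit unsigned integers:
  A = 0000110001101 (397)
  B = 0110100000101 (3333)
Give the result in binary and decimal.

Apply ^ to each column (1 where bits differ):
  0000110001101
^ 0110100000101
---------------
  0110010001000

Answer: 0110010001000 (3208)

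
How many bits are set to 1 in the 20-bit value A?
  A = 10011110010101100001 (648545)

10011110010101100001
1-bits at positions (from bit 0 = LSB): 0, 5, 6, 8, 10, 13, 14, 15, 16, 19
Count = 10

Answer: 10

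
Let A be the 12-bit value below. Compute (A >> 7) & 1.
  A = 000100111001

Bit 7 is the 8th from the right.
  000100111001
      ^
That bit is 0.

Answer: 0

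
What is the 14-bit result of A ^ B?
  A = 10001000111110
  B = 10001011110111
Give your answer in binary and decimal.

Apply ^ to each column (1 where bits differ):
  10001000111110
^ 10001011110111
----------------
  00000011001001

Answer: 00000011001001 (201)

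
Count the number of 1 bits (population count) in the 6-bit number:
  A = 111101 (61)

111101
1-bits at positions (from bit 0 = LSB): 0, 2, 3, 4, 5
Count = 5

Answer: 5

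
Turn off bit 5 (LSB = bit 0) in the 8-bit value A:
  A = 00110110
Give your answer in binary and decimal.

Mask = ~(1 << 5) = 11011111
Bit 5 of A is 1, so AND-ing with the mask clears it to 0.
  00110110
& 11011111
----------
  00010110

Answer: 00010110 (22)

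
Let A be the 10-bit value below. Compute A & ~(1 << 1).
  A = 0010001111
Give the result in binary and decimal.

Mask = ~(1 << 1) = 1111111101
Bit 1 of A is 1, so AND-ing with the mask clears it to 0.
  0010001111
& 1111111101
------------
  0010001101

Answer: 0010001101 (141)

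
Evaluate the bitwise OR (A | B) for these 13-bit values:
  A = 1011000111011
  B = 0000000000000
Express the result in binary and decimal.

Apply | to each column (1 where either bit is 1):
  1011000111011
| 0000000000000
---------------
  1011000111011

Answer: 1011000111011 (5691)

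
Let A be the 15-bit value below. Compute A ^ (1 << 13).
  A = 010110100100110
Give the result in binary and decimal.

Mask = 1 << 13 = 010000000000000
Bit 13 of A is 1; XOR with the mask flips it to 0.
  010110100100110
^ 010000000000000
-----------------
  000110100100110

Answer: 000110100100110 (3366)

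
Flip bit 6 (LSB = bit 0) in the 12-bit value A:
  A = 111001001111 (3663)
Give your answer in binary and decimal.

Mask = 1 << 6 = 000001000000
Bit 6 of A is 1; XOR with the mask flips it to 0.
  111001001111
^ 000001000000
--------------
  111000001111

Answer: 111000001111 (3599)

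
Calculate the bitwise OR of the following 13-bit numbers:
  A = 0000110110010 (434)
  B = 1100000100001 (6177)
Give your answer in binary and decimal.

Apply | to each column (1 where either bit is 1):
  0000110110010
| 1100000100001
---------------
  1100110110011

Answer: 1100110110011 (6579)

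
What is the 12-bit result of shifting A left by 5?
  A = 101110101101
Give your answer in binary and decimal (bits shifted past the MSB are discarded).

Shift left by 5: drop the top 5 bit(s), append 5 zero(s) on the right.
  101110101101  ->  discard [10111], keep [0101101], append 00000
= 010110100000

Answer: 010110100000 (1440)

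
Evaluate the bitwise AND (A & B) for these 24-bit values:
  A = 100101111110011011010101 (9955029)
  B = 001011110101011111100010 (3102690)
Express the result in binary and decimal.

Apply & to each column (1 only where both bits are 1):
  100101111110011011010101
& 001011110101011111100010
--------------------------
  000001110100011011000000

Answer: 000001110100011011000000 (476864)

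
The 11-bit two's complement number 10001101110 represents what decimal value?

MSB is 1, so the value is negative. Find the magnitude:
1. Invert bits:  01110010001
2. Add 1:        01110010010  = 914
3. Apply sign:   -914

Answer: -914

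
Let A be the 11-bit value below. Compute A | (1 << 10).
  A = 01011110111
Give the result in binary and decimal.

Mask = 1 << 10 = 10000000000
Bit 10 of A is 0, so OR-ing with the mask flips it to 1.
  01011110111
| 10000000000
-------------
  11011110111

Answer: 11011110111 (1783)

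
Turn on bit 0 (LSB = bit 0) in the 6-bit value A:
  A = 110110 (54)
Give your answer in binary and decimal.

Mask = 1 << 0 = 000001
Bit 0 of A is 0, so OR-ing with the mask flips it to 1.
  110110
| 000001
--------
  110111

Answer: 110111 (55)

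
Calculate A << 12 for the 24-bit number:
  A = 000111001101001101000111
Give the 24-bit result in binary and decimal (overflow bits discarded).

Shift left by 12: drop the top 12 bit(s), append 12 zero(s) on the right.
  000111001101001101000111  ->  discard [000111001101], keep [001101000111], append 000000000000
= 001101000111000000000000

Answer: 001101000111000000000000 (3436544)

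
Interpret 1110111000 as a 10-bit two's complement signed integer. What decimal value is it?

MSB is 1, so the value is negative. Find the magnitude:
1. Invert bits:  0001000111
2. Add 1:        0001001000  = 72
3. Apply sign:   -72

Answer: -72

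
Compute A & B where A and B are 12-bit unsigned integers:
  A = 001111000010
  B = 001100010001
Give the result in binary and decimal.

Apply & to each column (1 only where both bits are 1):
  001111000010
& 001100010001
--------------
  001100000000

Answer: 001100000000 (768)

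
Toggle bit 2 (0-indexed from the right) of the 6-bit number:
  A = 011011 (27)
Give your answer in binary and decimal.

Mask = 1 << 2 = 000100
Bit 2 of A is 0; XOR with the mask flips it to 1.
  011011
^ 000100
--------
  011111

Answer: 011111 (31)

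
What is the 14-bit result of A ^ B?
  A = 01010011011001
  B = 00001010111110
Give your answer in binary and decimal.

Apply ^ to each column (1 where bits differ):
  01010011011001
^ 00001010111110
----------------
  01011001100111

Answer: 01011001100111 (5735)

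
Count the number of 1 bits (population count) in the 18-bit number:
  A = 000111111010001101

000111111010001101
1-bits at positions (from bit 0 = LSB): 0, 2, 3, 7, 9, 10, 11, 12, 13, 14
Count = 10

Answer: 10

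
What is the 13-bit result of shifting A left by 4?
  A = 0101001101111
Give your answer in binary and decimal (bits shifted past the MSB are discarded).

Shift left by 4: drop the top 4 bit(s), append 4 zero(s) on the right.
  0101001101111  ->  discard [0101], keep [001101111], append 0000
= 0011011110000

Answer: 0011011110000 (1776)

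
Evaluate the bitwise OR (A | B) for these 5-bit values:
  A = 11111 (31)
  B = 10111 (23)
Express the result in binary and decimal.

Apply | to each column (1 where either bit is 1):
  11111
| 10111
-------
  11111

Answer: 11111 (31)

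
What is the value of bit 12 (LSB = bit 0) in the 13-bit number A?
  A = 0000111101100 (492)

Bit 12 is the 13th from the right.
  0000111101100
  ^
That bit is 0.

Answer: 0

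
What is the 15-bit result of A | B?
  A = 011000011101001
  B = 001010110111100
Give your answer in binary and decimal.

Apply | to each column (1 where either bit is 1):
  011000011101001
| 001010110111100
-----------------
  011010111111101

Answer: 011010111111101 (13821)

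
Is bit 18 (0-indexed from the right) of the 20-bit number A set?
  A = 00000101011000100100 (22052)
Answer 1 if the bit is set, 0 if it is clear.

Bit 18 is the 19th from the right.
  00000101011000100100
   ^
That bit is 0.

Answer: 0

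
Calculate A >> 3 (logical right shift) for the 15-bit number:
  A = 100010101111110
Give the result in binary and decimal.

Logical shift right by 3: drop the bottom 3 bit(s), prepend 3 zero(s) on the left.
  100010101111110  ->  keep [100010101111], discard [110], prepend 000
= 000100010101111

Answer: 000100010101111 (2223)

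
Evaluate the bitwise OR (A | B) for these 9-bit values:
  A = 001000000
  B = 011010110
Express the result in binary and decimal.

Apply | to each column (1 where either bit is 1):
  001000000
| 011010110
-----------
  011010110

Answer: 011010110 (214)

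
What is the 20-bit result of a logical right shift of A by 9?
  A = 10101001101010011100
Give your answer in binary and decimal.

Logical shift right by 9: drop the bottom 9 bit(s), prepend 9 zero(s) on the left.
  10101001101010011100  ->  keep [10101001101], discard [010011100], prepend 000000000
= 00000000010101001101

Answer: 00000000010101001101 (1357)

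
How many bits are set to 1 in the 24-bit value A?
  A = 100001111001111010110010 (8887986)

100001111001111010110010
1-bits at positions (from bit 0 = LSB): 1, 4, 5, 7, 9, 10, 11, 12, 15, 16, 17, 18, 23
Count = 13

Answer: 13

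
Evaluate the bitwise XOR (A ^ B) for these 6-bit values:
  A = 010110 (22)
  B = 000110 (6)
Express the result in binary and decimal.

Apply ^ to each column (1 where bits differ):
  010110
^ 000110
--------
  010000

Answer: 010000 (16)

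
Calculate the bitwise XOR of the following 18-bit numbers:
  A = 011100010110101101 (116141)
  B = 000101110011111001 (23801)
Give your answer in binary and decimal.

Apply ^ to each column (1 where bits differ):
  011100010110101101
^ 000101110011111001
--------------------
  011001100101010100

Answer: 011001100101010100 (104788)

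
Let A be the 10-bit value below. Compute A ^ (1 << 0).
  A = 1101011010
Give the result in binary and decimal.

Mask = 1 << 0 = 0000000001
Bit 0 of A is 0; XOR with the mask flips it to 1.
  1101011010
^ 0000000001
------------
  1101011011

Answer: 1101011011 (859)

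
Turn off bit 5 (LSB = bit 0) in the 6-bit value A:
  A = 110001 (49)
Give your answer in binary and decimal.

Mask = ~(1 << 5) = 011111
Bit 5 of A is 1, so AND-ing with the mask clears it to 0.
  110001
& 011111
--------
  010001

Answer: 010001 (17)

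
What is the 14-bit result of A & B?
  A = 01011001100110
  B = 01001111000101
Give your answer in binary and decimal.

Apply & to each column (1 only where both bits are 1):
  01011001100110
& 01001111000101
----------------
  01001001000100

Answer: 01001001000100 (4676)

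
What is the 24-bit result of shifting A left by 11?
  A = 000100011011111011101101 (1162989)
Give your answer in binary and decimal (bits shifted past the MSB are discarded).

Shift left by 11: drop the top 11 bit(s), append 11 zero(s) on the right.
  000100011011111011101101  ->  discard [00010001101], keep [1111011101101], append 00000000000
= 111101110110100000000000

Answer: 111101110110100000000000 (16214016)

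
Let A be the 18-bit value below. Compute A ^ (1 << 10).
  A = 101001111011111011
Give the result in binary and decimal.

Mask = 1 << 10 = 000000010000000000
Bit 10 of A is 1; XOR with the mask flips it to 0.
  101001111011111011
^ 000000010000000000
--------------------
  101001101011111011

Answer: 101001101011111011 (170747)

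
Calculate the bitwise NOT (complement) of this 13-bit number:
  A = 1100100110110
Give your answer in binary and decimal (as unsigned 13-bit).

Flip each bit (0->1, 1->0):
  1100100110110
  0011011001001

Answer: 0011011001001 (1737)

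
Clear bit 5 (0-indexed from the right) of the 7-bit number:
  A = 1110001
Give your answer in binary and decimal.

Mask = ~(1 << 5) = 1011111
Bit 5 of A is 1, so AND-ing with the mask clears it to 0.
  1110001
& 1011111
---------
  1010001

Answer: 1010001 (81)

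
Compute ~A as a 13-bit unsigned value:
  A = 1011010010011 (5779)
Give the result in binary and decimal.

Flip each bit (0->1, 1->0):
  1011010010011
  0100101101100

Answer: 0100101101100 (2412)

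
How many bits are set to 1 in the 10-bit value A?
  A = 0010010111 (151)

0010010111
1-bits at positions (from bit 0 = LSB): 0, 1, 2, 4, 7
Count = 5

Answer: 5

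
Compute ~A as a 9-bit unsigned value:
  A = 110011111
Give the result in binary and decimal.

Flip each bit (0->1, 1->0):
  110011111
  001100000

Answer: 001100000 (96)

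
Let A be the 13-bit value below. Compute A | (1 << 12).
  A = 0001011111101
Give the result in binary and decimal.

Mask = 1 << 12 = 1000000000000
Bit 12 of A is 0, so OR-ing with the mask flips it to 1.
  0001011111101
| 1000000000000
---------------
  1001011111101

Answer: 1001011111101 (4861)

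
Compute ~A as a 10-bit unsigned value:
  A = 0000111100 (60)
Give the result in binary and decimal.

Flip each bit (0->1, 1->0):
  0000111100
  1111000011

Answer: 1111000011 (963)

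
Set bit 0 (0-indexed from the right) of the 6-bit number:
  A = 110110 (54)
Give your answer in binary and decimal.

Mask = 1 << 0 = 000001
Bit 0 of A is 0, so OR-ing with the mask flips it to 1.
  110110
| 000001
--------
  110111

Answer: 110111 (55)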